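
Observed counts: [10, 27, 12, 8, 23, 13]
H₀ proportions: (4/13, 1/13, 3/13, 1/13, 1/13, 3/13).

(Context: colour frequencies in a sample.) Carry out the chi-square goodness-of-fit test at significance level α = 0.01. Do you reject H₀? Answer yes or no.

n = 93; E_i = n·p_i = [28.62, 7.15, 21.46, 7.15, 7.15, 21.46]
χ² = (10−28.62)²/28.62 + (27−7.15)²/7.15 + (12−21.46)²/21.46 + (8−7.15)²/7.15 + (23−7.15)²/7.15 + (13−21.46)²/21.46 = 109.8746
df = 5
p-value (upper-tail) = 0.00000
At α=0.01: p < α → reject H₀

reject H₀: yes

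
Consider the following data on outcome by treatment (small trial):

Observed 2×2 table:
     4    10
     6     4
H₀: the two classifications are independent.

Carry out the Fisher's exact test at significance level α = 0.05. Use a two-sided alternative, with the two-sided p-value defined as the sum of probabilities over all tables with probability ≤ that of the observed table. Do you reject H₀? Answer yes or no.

Margins: r₁=14, r₂=10, c₁=10, c₂=14, n=24
p_obs = C(14,4)·C(10,6)/C(24,10); sum pmf over tables with pmf ≤ p_obs
p-value (two-sided) = 0.21123
At α=0.05: p ≥ α → fail to reject H₀

reject H₀: no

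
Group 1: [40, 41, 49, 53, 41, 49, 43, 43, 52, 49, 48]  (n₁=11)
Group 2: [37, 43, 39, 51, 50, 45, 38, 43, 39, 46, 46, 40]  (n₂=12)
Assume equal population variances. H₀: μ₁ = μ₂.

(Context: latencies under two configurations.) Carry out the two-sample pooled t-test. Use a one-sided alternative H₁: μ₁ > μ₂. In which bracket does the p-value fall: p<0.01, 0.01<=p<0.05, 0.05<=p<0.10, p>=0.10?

p-value bracket: 0.05<=p<0.10

x̄₁=46.182, s₁=4.687, n₁=11
x̄₂=43.083, s₂=4.641, n₂=12
s_p² = [10·4.687² + 11·4.641²]/21 = 21.7406
SE = √(s_p²·(1/11+1/12)) = 1.9463
t = (46.182−43.083)/1.9463 = 1.5920
df = 21
p-value (one-sided, H₁ greater) = 0.06317
→ bracket: 0.05<=p<0.10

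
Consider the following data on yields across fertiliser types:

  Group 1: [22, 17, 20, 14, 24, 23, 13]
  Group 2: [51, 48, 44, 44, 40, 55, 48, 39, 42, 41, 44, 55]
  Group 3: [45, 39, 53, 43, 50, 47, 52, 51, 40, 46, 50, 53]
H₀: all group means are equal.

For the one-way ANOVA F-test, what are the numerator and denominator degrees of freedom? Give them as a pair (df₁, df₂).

degrees of freedom = [2, 28]

k = 3 groups, N = 31 total
df = (k−1, N−k) = (3−1, 31−3) = (2, 28)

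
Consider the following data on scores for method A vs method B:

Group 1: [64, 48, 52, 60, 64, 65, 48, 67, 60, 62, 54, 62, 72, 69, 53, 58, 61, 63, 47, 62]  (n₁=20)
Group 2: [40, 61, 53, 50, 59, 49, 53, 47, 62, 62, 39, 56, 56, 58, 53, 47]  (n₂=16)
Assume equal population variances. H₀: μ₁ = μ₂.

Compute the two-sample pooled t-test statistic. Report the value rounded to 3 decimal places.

test statistic = 2.820

x̄₁=59.550, s₁=7.104, n₁=20
x̄₂=52.812, s₂=7.148, n₂=16
s_p² = [19·7.104² + 15·7.148²]/34 = 50.7467
SE = √(s_p²·(1/20+1/16)) = 2.3894
t = (59.550−52.812)/2.3894 = 2.8198
df = 34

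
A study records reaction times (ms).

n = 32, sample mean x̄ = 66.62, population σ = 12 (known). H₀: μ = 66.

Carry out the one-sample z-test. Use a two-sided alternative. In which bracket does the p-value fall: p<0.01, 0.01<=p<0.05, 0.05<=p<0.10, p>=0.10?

p-value bracket: p>=0.10

SE = σ/√n = 12/√32 = 2.1213
z = (x̄−μ₀)/SE = (66.62−66)/2.1213 = 0.2923
p-value (two-sided) = 0.77008
→ bracket: p>=0.10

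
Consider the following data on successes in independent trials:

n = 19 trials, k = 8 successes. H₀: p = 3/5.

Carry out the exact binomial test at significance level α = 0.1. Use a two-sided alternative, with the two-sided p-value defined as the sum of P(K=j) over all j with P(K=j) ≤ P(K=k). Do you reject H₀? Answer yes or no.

reject H₀: no

Exact binomial: n=19, k=8, p₀=3/5=0.6000
P(X=j) = C(n,j)·p₀^j·(1−p₀)^(n−j); p = Σ P(X=j) over j with P(X=j) ≤ P(X=8)
p-value (two-sided) = 0.15809
At α=0.1: p ≥ α → fail to reject H₀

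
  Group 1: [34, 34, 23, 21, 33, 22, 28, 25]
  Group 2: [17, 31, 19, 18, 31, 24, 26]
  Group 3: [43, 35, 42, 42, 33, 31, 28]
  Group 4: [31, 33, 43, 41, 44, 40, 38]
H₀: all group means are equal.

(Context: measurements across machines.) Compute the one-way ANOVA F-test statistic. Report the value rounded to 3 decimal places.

Group means [27.50, 23.71, 36.29, 38.57], grand mean 31.379
SSB = Σnᵢ(x̄ᵢ−x̄)² = 1062.256; SSW = ΣΣ(x−x̄ᵢ)² = 790.571
MSB = 1062.256/3 = 354.0854; MSW = 790.571/25 = 31.6229
F = MSB/MSW = 11.1971
df = (3, 25)

test statistic = 11.197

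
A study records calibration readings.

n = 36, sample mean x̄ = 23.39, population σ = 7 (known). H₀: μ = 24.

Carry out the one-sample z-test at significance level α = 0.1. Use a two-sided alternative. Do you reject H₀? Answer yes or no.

reject H₀: no

SE = σ/√n = 7/√36 = 1.1667
z = (x̄−μ₀)/SE = (23.39−24)/1.1667 = -0.5229
p-value (two-sided) = 0.60107
At α=0.1: p ≥ α → fail to reject H₀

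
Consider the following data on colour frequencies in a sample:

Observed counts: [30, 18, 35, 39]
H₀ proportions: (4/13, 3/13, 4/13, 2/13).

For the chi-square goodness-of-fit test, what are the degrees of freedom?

df = k − 1 = 4 − 1 = 3

degrees of freedom = 3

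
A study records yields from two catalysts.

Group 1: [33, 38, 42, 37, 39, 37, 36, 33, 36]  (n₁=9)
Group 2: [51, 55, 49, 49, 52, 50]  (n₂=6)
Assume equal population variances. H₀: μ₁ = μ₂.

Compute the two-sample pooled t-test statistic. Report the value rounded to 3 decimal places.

x̄₁=36.778, s₁=2.819, n₁=9
x̄₂=51.000, s₂=2.280, n₂=6
s_p² = [8·2.819² + 5·2.280²]/13 = 6.8889
SE = √(s_p²·(1/9+1/6)) = 1.3833
t = (36.778−51.000)/1.3833 = -10.2812
df = 13

test statistic = -10.281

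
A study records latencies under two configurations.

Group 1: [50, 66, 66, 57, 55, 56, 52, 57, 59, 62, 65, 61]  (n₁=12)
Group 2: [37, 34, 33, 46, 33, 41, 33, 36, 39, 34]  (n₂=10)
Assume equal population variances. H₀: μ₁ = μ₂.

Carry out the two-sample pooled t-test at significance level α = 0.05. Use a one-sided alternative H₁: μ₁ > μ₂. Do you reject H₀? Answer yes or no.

reject H₀: yes

x̄₁=58.833, s₁=5.306, n₁=12
x̄₂=36.600, s₂=4.300, n₂=10
s_p² = [11·5.306² + 9·4.300²]/20 = 23.8033
SE = √(s_p²·(1/12+1/10)) = 2.0890
t = (58.833−36.600)/2.0890 = 10.6430
df = 20
p-value (one-sided, H₁ greater) = 0.00000
At α=0.05: p < α → reject H₀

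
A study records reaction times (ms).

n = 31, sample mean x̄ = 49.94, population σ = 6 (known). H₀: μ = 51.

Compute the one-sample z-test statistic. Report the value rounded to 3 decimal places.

test statistic = -0.984

SE = σ/√n = 6/√31 = 1.0776
z = (x̄−μ₀)/SE = (49.94−51)/1.0776 = -0.9836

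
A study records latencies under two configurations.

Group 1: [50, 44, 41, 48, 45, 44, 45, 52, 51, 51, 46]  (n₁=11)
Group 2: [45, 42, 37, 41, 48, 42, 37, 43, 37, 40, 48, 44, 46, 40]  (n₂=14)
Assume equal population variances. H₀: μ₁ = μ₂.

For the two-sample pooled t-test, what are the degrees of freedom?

degrees of freedom = 23

df = n₁ + n₂ − 2 = 11 + 14 − 2 = 23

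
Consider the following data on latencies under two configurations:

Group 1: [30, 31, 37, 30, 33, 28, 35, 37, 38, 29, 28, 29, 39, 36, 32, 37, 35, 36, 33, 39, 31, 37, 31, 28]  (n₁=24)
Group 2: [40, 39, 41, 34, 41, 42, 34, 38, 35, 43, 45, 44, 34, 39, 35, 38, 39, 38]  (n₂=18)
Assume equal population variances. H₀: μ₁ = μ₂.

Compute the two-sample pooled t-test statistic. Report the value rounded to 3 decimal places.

test statistic = -4.894

x̄₁=33.292, s₁=3.747, n₁=24
x̄₂=38.833, s₂=3.468, n₂=18
s_p² = [23·3.747² + 17·3.468²]/40 = 13.1865
SE = √(s_p²·(1/24+1/18)) = 1.1323
t = (33.292−38.833)/1.1323 = -4.8943
df = 40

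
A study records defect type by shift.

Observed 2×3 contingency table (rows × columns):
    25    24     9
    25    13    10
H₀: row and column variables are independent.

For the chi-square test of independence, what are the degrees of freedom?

degrees of freedom = 2

df = (r−1)(c−1) = (2−1)·(3−1) = 2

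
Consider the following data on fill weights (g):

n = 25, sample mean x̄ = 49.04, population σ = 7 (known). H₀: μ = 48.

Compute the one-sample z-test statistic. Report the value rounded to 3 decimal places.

test statistic = 0.743

SE = σ/√n = 7/√25 = 1.4000
z = (x̄−μ₀)/SE = (49.04−48)/1.4000 = 0.7429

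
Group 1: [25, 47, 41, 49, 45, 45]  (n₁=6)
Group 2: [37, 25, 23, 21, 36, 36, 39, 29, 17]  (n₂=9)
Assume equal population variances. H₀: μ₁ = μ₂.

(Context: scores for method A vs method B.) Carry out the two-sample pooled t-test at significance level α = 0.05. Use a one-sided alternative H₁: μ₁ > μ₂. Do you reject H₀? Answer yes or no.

reject H₀: yes

x̄₁=42.000, s₁=8.741, n₁=6
x̄₂=29.222, s₂=8.074, n₂=9
s_p² = [5·8.741² + 8·8.074²]/13 = 69.5043
SE = √(s_p²·(1/6+1/9)) = 4.3939
t = (42.000−29.222)/4.3939 = 2.9080
df = 13
p-value (one-sided, H₁ greater) = 0.00611
At α=0.05: p < α → reject H₀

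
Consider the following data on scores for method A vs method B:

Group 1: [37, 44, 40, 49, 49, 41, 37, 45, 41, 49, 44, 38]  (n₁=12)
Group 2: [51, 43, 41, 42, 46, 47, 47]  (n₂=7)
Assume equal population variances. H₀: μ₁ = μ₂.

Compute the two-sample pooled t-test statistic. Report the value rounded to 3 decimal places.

test statistic = -1.225

x̄₁=42.833, s₁=4.549, n₁=12
x̄₂=45.286, s₂=3.498, n₂=7
s_p² = [11·4.549² + 6·3.498²]/17 = 17.7115
SE = √(s_p²·(1/12+1/7)) = 2.0015
t = (42.833−45.286)/2.0015 = -1.2252
df = 17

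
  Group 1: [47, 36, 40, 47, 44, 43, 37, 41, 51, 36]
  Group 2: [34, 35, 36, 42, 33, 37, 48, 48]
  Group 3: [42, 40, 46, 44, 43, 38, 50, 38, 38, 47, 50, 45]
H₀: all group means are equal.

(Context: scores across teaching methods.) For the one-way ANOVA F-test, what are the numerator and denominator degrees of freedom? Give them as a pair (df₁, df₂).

degrees of freedom = [2, 27]

k = 3 groups, N = 30 total
df = (k−1, N−k) = (3−1, 30−3) = (2, 27)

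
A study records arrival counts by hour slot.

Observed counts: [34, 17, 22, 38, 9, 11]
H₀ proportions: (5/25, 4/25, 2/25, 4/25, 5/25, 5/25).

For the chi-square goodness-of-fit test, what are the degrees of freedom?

df = k − 1 = 6 − 1 = 5

degrees of freedom = 5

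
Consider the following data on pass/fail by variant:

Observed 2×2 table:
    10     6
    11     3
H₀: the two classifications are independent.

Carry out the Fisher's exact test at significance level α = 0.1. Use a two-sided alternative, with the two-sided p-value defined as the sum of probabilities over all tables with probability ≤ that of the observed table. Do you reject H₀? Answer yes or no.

Margins: r₁=16, r₂=14, c₁=21, c₂=9, n=30
p_obs = C(16,10)·C(14,11)/C(30,21); sum pmf over tables with pmf ≤ p_obs
p-value (two-sided) = 0.43972
At α=0.1: p ≥ α → fail to reject H₀

reject H₀: no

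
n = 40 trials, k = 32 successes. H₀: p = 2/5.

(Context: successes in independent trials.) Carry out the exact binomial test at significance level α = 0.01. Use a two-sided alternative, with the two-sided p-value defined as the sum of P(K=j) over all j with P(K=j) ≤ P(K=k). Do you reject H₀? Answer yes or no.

reject H₀: yes

Exact binomial: n=40, k=32, p₀=2/5=0.4000
P(X=j) = C(n,j)·p₀^j·(1−p₀)^(n−j); p = Σ P(X=j) over j with P(X=j) ≤ P(X=32)
p-value (two-sided) = 0.00000
At α=0.01: p < α → reject H₀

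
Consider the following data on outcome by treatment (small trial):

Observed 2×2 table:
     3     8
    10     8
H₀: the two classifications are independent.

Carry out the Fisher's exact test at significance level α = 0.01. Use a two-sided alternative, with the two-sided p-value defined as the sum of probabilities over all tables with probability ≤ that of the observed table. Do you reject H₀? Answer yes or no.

reject H₀: no

Margins: r₁=11, r₂=18, c₁=13, c₂=16, n=29
p_obs = C(11,3)·C(18,10)/C(29,13); sum pmf over tables with pmf ≤ p_obs
p-value (two-sided) = 0.24903
At α=0.01: p ≥ α → fail to reject H₀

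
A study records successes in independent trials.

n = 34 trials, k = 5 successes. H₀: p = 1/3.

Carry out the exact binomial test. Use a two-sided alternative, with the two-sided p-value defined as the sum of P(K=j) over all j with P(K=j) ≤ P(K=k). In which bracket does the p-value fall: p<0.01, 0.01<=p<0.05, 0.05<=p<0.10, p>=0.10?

Exact binomial: n=34, k=5, p₀=1/3=0.3333
P(X=j) = C(n,j)·p₀^j·(1−p₀)^(n−j); p = Σ P(X=j) over j with P(X=j) ≤ P(X=5)
p-value (two-sided) = 0.02719
→ bracket: 0.01<=p<0.05

p-value bracket: 0.01<=p<0.05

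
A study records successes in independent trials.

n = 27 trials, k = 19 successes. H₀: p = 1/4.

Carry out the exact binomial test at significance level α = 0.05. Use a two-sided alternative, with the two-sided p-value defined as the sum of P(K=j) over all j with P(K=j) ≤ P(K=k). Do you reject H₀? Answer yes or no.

reject H₀: yes

Exact binomial: n=27, k=19, p₀=1/4=0.2500
P(X=j) = C(n,j)·p₀^j·(1−p₀)^(n−j); p = Σ P(X=j) over j with P(X=j) ≤ P(X=19)
p-value (two-sided) = 0.00000
At α=0.05: p < α → reject H₀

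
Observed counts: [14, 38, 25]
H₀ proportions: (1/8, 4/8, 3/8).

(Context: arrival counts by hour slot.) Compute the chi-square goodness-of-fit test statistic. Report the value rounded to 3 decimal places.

test statistic = 2.515

n = 77; E_i = n·p_i = [9.62, 38.50, 28.88]
χ² = (14−9.62)²/9.62 + (38−38.50)²/38.50 + (25−28.88)²/28.88 = 2.5152
df = 2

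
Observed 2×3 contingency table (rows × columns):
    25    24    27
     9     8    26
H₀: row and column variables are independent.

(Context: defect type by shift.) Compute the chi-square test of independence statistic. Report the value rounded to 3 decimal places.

Row totals [76, 43], col totals [34, 32, 53], n=119
χ² = (25−21.71)²/21.71 + (24−20.44)²/20.44 + (27−33.85)²/33.85 + (9−12.29)²/12.29 + (8−11.56)²/11.56 + (26−19.15)²/19.15 = 6.9299
df = 2

test statistic = 6.930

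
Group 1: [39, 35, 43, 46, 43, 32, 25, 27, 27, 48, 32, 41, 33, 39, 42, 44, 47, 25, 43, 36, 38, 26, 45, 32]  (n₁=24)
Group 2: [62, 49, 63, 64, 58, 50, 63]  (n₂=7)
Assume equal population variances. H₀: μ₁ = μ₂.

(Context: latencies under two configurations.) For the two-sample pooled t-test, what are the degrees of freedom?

degrees of freedom = 29

df = n₁ + n₂ − 2 = 24 + 7 − 2 = 29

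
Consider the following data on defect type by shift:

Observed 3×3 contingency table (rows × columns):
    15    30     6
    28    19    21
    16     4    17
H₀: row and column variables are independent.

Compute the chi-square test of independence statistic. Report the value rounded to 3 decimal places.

Row totals [51, 68, 37], col totals [59, 53, 44], n=156
χ² = (15−19.29)²/19.29 + (30−17.33)²/17.33 + (6−14.38)²/14.38 + (28−25.72)²/25.72 + (19−23.10)²/23.10 + (21−19.18)²/19.18 + (16−13.99)²/13.99 + (4−12.57)²/12.57 + (17−10.44)²/10.44 = 26.4736
df = 4

test statistic = 26.474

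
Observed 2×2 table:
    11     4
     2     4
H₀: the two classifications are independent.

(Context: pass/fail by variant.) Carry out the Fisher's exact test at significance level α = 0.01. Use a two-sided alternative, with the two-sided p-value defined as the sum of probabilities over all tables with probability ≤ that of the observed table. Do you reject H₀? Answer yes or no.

reject H₀: no

Margins: r₁=15, r₂=6, c₁=13, c₂=8, n=21
p_obs = C(15,11)·C(6,2)/C(21,13); sum pmf over tables with pmf ≤ p_obs
p-value (two-sided) = 0.14617
At α=0.01: p ≥ α → fail to reject H₀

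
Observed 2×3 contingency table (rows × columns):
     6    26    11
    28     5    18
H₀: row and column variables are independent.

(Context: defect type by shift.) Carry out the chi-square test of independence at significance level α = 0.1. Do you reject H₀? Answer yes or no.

reject H₀: yes

Row totals [43, 51], col totals [34, 31, 29], n=94
χ² = (6−15.55)²/15.55 + (26−14.18)²/14.18 + (11−13.27)²/13.27 + (28−18.45)²/18.45 + (5−16.82)²/16.82 + (18−15.73)²/15.73 = 29.6849
df = 2
p-value (upper-tail) = 0.00000
At α=0.1: p < α → reject H₀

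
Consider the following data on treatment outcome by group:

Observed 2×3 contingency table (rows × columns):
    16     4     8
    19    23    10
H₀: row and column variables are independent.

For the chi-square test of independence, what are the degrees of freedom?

df = (r−1)(c−1) = (2−1)·(3−1) = 2

degrees of freedom = 2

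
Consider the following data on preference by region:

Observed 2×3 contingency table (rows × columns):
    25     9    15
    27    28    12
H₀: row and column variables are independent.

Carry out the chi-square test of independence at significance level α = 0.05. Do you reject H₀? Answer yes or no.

Row totals [49, 67], col totals [52, 37, 27], n=116
χ² = (25−21.97)²/21.97 + (9−15.63)²/15.63 + (15−11.41)²/11.41 + (27−30.03)²/30.03 + (28−21.37)²/21.37 + (12−15.59)²/15.59 = 7.5558
df = 2
p-value (upper-tail) = 0.02287
At α=0.05: p < α → reject H₀

reject H₀: yes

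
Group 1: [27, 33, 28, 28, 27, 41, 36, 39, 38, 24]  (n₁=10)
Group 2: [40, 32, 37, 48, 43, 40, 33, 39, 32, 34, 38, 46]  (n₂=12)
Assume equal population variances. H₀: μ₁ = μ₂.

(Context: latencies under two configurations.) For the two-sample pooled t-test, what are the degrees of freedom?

degrees of freedom = 20

df = n₁ + n₂ − 2 = 10 + 12 − 2 = 20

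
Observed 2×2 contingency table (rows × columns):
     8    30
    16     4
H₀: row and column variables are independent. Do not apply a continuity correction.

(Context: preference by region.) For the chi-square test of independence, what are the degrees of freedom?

df = (r−1)(c−1) = (2−1)·(2−1) = 1

degrees of freedom = 1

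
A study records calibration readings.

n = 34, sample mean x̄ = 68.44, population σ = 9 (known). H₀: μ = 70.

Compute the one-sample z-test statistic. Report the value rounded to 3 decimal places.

SE = σ/√n = 9/√34 = 1.5435
z = (x̄−μ₀)/SE = (68.44−70)/1.5435 = -1.0107

test statistic = -1.011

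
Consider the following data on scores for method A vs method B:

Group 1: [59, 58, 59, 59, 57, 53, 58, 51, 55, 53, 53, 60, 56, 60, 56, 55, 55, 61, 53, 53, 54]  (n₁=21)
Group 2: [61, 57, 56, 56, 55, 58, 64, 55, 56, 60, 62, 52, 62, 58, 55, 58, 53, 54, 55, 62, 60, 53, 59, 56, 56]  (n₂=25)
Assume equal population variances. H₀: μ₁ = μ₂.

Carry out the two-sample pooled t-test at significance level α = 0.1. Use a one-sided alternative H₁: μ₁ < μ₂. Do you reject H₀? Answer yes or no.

x̄₁=56.095, s₁=2.914, n₁=21
x̄₂=57.320, s₂=3.224, n₂=25
s_p² = [20·2.914² + 24·3.224²]/44 = 9.5284
SE = √(s_p²·(1/21+1/25)) = 0.9137
t = (56.095−57.320)/0.9137 = -1.3404
df = 44
p-value (one-sided, H₁ less) = 0.09349
At α=0.1: p < α → reject H₀

reject H₀: yes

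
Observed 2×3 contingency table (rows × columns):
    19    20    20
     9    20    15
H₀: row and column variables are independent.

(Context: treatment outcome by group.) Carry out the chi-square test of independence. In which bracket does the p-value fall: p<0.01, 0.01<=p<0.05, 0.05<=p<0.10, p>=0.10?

p-value bracket: p>=0.10

Row totals [59, 44], col totals [28, 40, 35], n=103
χ² = (19−16.04)²/16.04 + (20−22.91)²/22.91 + (20−20.05)²/20.05 + (9−11.96)²/11.96 + (20−17.09)²/17.09 + (15−14.95)²/14.95 = 2.1468
df = 2
p-value (upper-tail) = 0.34185
→ bracket: p>=0.10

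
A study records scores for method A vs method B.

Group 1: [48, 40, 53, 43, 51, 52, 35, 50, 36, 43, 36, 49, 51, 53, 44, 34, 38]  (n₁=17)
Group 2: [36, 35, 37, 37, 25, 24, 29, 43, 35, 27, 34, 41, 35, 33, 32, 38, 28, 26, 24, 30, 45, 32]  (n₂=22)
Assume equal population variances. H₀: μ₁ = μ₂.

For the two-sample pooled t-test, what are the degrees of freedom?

degrees of freedom = 37

df = n₁ + n₂ − 2 = 17 + 22 − 2 = 37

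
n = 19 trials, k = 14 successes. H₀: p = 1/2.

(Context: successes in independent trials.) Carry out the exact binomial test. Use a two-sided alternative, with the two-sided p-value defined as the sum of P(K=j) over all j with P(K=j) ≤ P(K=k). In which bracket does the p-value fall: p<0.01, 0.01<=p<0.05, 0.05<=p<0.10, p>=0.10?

p-value bracket: 0.05<=p<0.10

Exact binomial: n=19, k=14, p₀=1/2=0.5000
P(X=j) = C(n,j)·p₀^j·(1−p₀)^(n−j); p = Σ P(X=j) over j with P(X=j) ≤ P(X=14)
p-value (two-sided) = 0.06357
→ bracket: 0.05<=p<0.10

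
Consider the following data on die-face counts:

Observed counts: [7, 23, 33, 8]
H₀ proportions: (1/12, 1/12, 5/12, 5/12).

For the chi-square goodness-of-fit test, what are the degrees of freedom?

df = k − 1 = 4 − 1 = 3

degrees of freedom = 3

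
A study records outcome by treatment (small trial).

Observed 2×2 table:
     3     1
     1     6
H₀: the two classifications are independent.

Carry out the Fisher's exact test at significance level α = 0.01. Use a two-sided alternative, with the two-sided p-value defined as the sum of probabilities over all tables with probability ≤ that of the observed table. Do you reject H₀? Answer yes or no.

reject H₀: no

Margins: r₁=4, r₂=7, c₁=4, c₂=7, n=11
p_obs = C(4,3)·C(7,1)/C(11,4); sum pmf over tables with pmf ≤ p_obs
p-value (two-sided) = 0.08788
At α=0.01: p ≥ α → fail to reject H₀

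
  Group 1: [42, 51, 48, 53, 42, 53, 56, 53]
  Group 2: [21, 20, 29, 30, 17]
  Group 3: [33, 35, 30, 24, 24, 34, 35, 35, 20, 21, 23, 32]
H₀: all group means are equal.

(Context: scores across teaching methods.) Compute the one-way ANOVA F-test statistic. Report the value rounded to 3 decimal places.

test statistic = 43.821

Group means [49.75, 23.40, 28.83], grand mean 34.440
SSB = Σnᵢ(x̄ᵢ−x̄)² = 2861.793; SSW = ΣΣ(x−x̄ᵢ)² = 718.367
MSB = 2861.793/2 = 1430.8967; MSW = 718.367/22 = 32.6530
F = MSB/MSW = 43.8213
df = (2, 22)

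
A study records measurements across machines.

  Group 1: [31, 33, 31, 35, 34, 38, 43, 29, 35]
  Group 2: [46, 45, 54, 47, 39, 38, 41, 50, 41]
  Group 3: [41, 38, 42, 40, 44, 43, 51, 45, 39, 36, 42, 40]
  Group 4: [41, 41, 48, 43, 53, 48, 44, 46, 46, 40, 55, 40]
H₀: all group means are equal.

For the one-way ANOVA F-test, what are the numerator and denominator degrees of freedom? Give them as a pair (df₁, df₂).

k = 4 groups, N = 42 total
df = (k−1, N−k) = (4−1, 42−4) = (3, 38)

degrees of freedom = [3, 38]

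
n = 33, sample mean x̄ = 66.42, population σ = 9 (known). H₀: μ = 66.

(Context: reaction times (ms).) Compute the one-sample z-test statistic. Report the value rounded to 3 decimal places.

SE = σ/√n = 9/√33 = 1.5667
z = (x̄−μ₀)/SE = (66.42−66)/1.5667 = 0.2681

test statistic = 0.268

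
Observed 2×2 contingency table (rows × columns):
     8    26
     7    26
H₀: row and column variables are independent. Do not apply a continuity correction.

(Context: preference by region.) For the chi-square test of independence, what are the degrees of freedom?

df = (r−1)(c−1) = (2−1)·(2−1) = 1

degrees of freedom = 1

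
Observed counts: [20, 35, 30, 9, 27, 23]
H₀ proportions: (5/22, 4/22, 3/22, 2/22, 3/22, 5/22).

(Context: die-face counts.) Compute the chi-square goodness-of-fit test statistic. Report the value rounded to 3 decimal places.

n = 144; E_i = n·p_i = [32.73, 26.18, 19.64, 13.09, 19.64, 32.73]
χ² = (20−32.73)²/32.73 + (35−26.18)²/26.18 + (30−19.64)²/19.64 + (9−13.09)²/13.09 + (27−19.64)²/19.64 + (23−32.73)²/32.73 = 20.3201
df = 5

test statistic = 20.320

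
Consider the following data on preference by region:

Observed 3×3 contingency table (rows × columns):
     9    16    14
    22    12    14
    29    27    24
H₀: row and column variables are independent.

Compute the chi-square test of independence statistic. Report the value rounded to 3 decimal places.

Row totals [39, 48, 80], col totals [60, 55, 52], n=167
χ² = (9−14.01)²/14.01 + (16−12.84)²/12.84 + (14−12.14)²/12.14 + (22−17.25)²/17.25 + (12−15.81)²/15.81 + (14−14.95)²/14.95 + (29−28.74)²/28.74 + (27−26.35)²/26.35 + (24−24.91)²/24.91 = 5.1917
df = 4

test statistic = 5.192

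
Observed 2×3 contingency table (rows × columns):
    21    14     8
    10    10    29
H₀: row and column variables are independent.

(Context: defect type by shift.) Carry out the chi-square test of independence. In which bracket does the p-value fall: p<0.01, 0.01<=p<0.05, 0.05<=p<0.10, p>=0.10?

Row totals [43, 49], col totals [31, 24, 37], n=92
χ² = (21−14.49)²/14.49 + (14−11.22)²/11.22 + (8−17.29)²/17.29 + (10−16.51)²/16.51 + (10−12.78)²/12.78 + (29−19.71)²/19.71 = 16.1663
df = 2
p-value (upper-tail) = 0.00031
→ bracket: p<0.01

p-value bracket: p<0.01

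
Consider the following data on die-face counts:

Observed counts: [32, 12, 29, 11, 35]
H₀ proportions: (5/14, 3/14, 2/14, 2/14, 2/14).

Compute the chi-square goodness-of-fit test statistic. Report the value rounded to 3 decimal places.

n = 119; E_i = n·p_i = [42.50, 25.50, 17.00, 17.00, 17.00]
χ² = (32−42.50)²/42.50 + (12−25.50)²/25.50 + (29−17.00)²/17.00 + (11−17.00)²/17.00 + (35−17.00)²/17.00 = 39.3882
df = 4

test statistic = 39.388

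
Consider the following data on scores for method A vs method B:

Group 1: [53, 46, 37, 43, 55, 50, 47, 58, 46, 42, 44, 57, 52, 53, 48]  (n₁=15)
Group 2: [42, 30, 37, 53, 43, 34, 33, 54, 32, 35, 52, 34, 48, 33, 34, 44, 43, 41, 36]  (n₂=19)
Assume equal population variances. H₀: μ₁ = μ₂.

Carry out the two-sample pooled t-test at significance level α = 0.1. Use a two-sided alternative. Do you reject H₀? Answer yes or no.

reject H₀: yes

x̄₁=48.733, s₁=5.970, n₁=15
x̄₂=39.895, s₂=7.571, n₂=19
s_p² = [14·5.970² + 18·7.571²]/32 = 47.8351
SE = √(s_p²·(1/15+1/19)) = 2.3889
t = (48.733−39.895)/2.3889 = 3.6999
df = 32
p-value (two-sided) = 0.00081
At α=0.1: p < α → reject H₀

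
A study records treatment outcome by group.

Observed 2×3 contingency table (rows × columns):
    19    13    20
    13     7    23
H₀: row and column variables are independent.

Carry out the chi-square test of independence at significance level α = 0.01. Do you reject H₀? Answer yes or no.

Row totals [52, 43], col totals [32, 20, 43], n=95
χ² = (19−17.52)²/17.52 + (13−10.95)²/10.95 + (20−23.54)²/23.54 + (13−14.48)²/14.48 + (7−9.05)²/9.05 + (23−19.46)²/19.46 = 2.3023
df = 2
p-value (upper-tail) = 0.31627
At α=0.01: p ≥ α → fail to reject H₀

reject H₀: no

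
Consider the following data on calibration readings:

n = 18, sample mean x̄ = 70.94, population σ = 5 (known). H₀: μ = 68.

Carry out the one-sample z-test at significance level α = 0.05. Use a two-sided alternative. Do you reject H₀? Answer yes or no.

reject H₀: yes

SE = σ/√n = 5/√18 = 1.1785
z = (x̄−μ₀)/SE = (70.94−68)/1.1785 = 2.4947
p-value (two-sided) = 0.01261
At α=0.05: p < α → reject H₀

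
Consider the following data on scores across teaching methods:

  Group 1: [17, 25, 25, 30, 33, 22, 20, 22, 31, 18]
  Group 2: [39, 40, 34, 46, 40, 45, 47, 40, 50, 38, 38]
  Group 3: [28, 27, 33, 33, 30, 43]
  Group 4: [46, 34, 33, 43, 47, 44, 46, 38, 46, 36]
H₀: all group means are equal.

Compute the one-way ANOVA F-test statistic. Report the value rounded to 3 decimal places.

Group means [24.30, 41.55, 32.33, 41.30], grand mean 35.324
SSB = Σnᵢ(x̄ᵢ−x̄)² = 2051.848; SSW = ΣΣ(x−x̄ᵢ)² = 942.261
MSB = 2051.848/3 = 683.9492; MSW = 942.261/33 = 28.5534
F = MSB/MSW = 23.9534
df = (3, 33)

test statistic = 23.953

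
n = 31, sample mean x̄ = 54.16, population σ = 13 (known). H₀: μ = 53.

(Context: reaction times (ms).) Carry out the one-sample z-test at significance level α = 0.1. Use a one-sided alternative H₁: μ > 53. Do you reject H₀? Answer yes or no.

SE = σ/√n = 13/√31 = 2.3349
z = (x̄−μ₀)/SE = (54.16−53)/2.3349 = 0.4968
p-value (one-sided, H₁ greater) = 0.30966
At α=0.1: p ≥ α → fail to reject H₀

reject H₀: no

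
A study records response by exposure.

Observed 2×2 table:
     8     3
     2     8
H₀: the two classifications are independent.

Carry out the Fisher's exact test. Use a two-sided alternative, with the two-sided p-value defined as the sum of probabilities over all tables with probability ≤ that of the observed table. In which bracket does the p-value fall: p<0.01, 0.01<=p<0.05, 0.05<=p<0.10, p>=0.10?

Margins: r₁=11, r₂=10, c₁=10, c₂=11, n=21
p_obs = C(11,8)·C(10,2)/C(21,10); sum pmf over tables with pmf ≤ p_obs
p-value (two-sided) = 0.02997
→ bracket: 0.01<=p<0.05

p-value bracket: 0.01<=p<0.05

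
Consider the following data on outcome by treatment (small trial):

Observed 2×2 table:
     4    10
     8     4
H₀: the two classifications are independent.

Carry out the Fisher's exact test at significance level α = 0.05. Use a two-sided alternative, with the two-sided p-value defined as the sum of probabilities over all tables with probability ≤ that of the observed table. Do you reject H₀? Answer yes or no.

reject H₀: no

Margins: r₁=14, r₂=12, c₁=12, c₂=14, n=26
p_obs = C(14,4)·C(12,8)/C(26,12); sum pmf over tables with pmf ≤ p_obs
p-value (two-sided) = 0.11314
At α=0.05: p ≥ α → fail to reject H₀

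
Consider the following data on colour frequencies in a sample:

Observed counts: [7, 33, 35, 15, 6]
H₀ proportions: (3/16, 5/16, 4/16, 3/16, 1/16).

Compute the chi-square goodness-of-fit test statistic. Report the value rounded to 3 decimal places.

n = 96; E_i = n·p_i = [18.00, 30.00, 24.00, 18.00, 6.00]
χ² = (7−18.00)²/18.00 + (33−30.00)²/30.00 + (35−24.00)²/24.00 + (15−18.00)²/18.00 + (6−6.00)²/6.00 = 12.5639
df = 4

test statistic = 12.564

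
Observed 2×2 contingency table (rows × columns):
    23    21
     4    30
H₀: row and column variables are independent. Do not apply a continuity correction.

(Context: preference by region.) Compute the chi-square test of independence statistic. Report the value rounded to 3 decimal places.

Row totals [44, 34], col totals [27, 51], n=78
χ² = (23−15.23)²/15.23 + (21−28.77)²/28.77 + (4−11.77)²/11.77 + (30−22.23)²/22.23 = 13.9051
df = 1

test statistic = 13.905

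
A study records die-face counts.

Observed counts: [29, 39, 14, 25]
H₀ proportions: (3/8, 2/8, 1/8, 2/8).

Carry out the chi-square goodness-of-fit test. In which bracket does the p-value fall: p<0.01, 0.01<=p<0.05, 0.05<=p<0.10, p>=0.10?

p-value bracket: 0.01<=p<0.05

n = 107; E_i = n·p_i = [40.12, 26.75, 13.38, 26.75]
χ² = (29−40.12)²/40.12 + (39−26.75)²/26.75 + (14−13.38)²/13.38 + (25−26.75)²/26.75 = 8.8380
df = 3
p-value (upper-tail) = 0.03152
→ bracket: 0.01<=p<0.05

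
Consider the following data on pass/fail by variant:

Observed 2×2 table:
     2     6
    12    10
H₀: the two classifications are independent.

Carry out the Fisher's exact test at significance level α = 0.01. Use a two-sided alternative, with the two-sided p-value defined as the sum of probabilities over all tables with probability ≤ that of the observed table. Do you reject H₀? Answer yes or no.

Margins: r₁=8, r₂=22, c₁=14, c₂=16, n=30
p_obs = C(8,2)·C(22,12)/C(30,14); sum pmf over tables with pmf ≤ p_obs
p-value (two-sided) = 0.22553
At α=0.01: p ≥ α → fail to reject H₀

reject H₀: no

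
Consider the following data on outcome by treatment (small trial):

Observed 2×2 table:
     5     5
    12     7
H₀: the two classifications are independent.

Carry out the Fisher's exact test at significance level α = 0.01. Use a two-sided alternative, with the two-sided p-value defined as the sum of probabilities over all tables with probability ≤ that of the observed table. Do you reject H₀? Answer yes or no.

reject H₀: no

Margins: r₁=10, r₂=19, c₁=17, c₂=12, n=29
p_obs = C(10,5)·C(19,12)/C(29,17); sum pmf over tables with pmf ≤ p_obs
p-value (two-sided) = 0.69415
At α=0.01: p ≥ α → fail to reject H₀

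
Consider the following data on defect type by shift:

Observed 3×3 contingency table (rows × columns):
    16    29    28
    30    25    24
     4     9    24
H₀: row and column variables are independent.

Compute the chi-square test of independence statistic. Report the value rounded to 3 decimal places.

Row totals [73, 79, 37], col totals [50, 63, 76], n=189
χ² = (16−19.31)²/19.31 + (29−24.33)²/24.33 + (28−29.35)²/29.35 + (30−20.90)²/20.90 + (25−26.33)²/26.33 + (24−31.77)²/31.77 + (4−9.79)²/9.79 + (9−12.33)²/12.33 + (24−14.88)²/14.88 = 17.3712
df = 4

test statistic = 17.371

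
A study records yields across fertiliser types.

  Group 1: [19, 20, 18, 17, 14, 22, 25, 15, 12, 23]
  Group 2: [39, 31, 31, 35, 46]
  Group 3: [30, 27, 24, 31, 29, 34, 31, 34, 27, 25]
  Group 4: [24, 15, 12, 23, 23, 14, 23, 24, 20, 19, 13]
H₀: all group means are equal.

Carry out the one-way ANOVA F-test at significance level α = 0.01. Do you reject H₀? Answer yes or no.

reject H₀: yes

Group means [18.50, 36.40, 29.20, 19.09], grand mean 24.139
SSB = Σnᵢ(x̄ᵢ−x̄)² = 1606.096; SSW = ΣΣ(x−x̄ᵢ)² = 646.209
MSB = 1606.096/3 = 535.3655; MSW = 646.209/32 = 20.1940
F = MSB/MSW = 26.5111
df = (3, 32)
p-value (upper-tail) = 0.00000
At α=0.01: p < α → reject H₀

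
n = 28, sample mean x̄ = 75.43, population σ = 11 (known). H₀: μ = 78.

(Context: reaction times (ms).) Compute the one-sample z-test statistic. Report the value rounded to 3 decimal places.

test statistic = -1.236

SE = σ/√n = 11/√28 = 2.0788
z = (x̄−μ₀)/SE = (75.43−78)/2.0788 = -1.2363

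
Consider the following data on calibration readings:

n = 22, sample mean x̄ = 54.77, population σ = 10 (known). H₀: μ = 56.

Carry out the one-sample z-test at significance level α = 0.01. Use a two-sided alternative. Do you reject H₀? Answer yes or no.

reject H₀: no

SE = σ/√n = 10/√22 = 2.1320
z = (x̄−μ₀)/SE = (54.77−56)/2.1320 = -0.5769
p-value (two-sided) = 0.56399
At α=0.01: p ≥ α → fail to reject H₀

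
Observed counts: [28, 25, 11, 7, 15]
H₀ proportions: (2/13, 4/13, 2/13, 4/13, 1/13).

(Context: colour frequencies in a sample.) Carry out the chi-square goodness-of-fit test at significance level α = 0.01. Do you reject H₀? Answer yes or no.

n = 86; E_i = n·p_i = [13.23, 26.46, 13.23, 26.46, 6.62]
χ² = (28−13.23)²/13.23 + (25−26.46)²/26.46 + (11−13.23)²/13.23 + (7−26.46)²/26.46 + (15−6.62)²/6.62 = 41.8837
df = 4
p-value (upper-tail) = 0.00000
At α=0.01: p < α → reject H₀

reject H₀: yes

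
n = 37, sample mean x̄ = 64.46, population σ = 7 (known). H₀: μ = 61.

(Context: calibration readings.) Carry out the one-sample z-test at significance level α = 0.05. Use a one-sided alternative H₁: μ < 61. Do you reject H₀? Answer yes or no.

SE = σ/√n = 7/√37 = 1.1508
z = (x̄−μ₀)/SE = (64.46−61)/1.1508 = 3.0066
p-value (one-sided, H₁ less) = 0.99868
At α=0.05: p ≥ α → fail to reject H₀

reject H₀: no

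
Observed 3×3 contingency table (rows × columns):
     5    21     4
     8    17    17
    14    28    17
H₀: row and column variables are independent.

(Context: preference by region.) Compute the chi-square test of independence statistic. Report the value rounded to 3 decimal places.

test statistic = 8.210

Row totals [30, 42, 59], col totals [27, 66, 38], n=131
χ² = (5−6.18)²/6.18 + (21−15.11)²/15.11 + (4−8.70)²/8.70 + (8−8.66)²/8.66 + (17−21.16)²/21.16 + (17−12.18)²/12.18 + (14−12.16)²/12.16 + (28−29.73)²/29.73 + (17−17.11)²/17.11 = 8.2104
df = 4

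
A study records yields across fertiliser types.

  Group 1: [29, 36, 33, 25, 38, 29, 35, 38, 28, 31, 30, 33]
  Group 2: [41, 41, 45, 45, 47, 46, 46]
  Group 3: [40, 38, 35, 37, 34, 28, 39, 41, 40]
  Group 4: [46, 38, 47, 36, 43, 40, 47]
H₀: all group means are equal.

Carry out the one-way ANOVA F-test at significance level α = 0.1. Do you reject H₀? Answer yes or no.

reject H₀: yes

Group means [32.08, 44.43, 36.89, 42.43], grand mean 37.857
SSB = Σnᵢ(x̄ᵢ−x̄)² = 857.052; SSW = ΣΣ(x−x̄ᵢ)² = 477.234
MSB = 857.052/3 = 285.6839; MSW = 477.234/31 = 15.3946
F = MSB/MSW = 18.5573
df = (3, 31)
p-value (upper-tail) = 0.00000
At α=0.1: p < α → reject H₀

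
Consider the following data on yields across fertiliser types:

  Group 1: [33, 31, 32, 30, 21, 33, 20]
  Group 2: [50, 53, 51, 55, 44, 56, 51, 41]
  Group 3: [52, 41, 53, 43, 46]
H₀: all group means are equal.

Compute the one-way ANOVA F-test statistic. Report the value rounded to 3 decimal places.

Group means [28.57, 50.12, 47.00], grand mean 41.800
SSB = Σnᵢ(x̄ᵢ−x̄)² = 1914.611; SSW = ΣΣ(x−x̄ᵢ)² = 492.589
MSB = 1914.611/2 = 957.3054; MSW = 492.589/17 = 28.9758
F = MSB/MSW = 33.0381
df = (2, 17)

test statistic = 33.038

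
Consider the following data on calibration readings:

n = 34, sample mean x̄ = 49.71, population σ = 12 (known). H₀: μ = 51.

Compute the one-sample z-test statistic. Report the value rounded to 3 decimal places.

test statistic = -0.627

SE = σ/√n = 12/√34 = 2.0580
z = (x̄−μ₀)/SE = (49.71−51)/2.0580 = -0.6268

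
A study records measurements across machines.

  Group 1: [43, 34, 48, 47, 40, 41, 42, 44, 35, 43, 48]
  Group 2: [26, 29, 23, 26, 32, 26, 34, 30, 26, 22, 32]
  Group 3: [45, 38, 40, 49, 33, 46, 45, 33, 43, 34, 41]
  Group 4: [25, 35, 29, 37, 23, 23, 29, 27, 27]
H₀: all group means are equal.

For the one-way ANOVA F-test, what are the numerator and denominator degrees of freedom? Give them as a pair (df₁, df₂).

k = 4 groups, N = 42 total
df = (k−1, N−k) = (4−1, 42−4) = (3, 38)

degrees of freedom = [3, 38]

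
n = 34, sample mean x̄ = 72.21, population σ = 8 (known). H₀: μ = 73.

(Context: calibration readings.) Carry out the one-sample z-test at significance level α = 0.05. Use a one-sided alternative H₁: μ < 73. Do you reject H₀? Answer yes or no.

reject H₀: no

SE = σ/√n = 8/√34 = 1.3720
z = (x̄−μ₀)/SE = (72.21−73)/1.3720 = -0.5758
p-value (one-sided, H₁ less) = 0.28237
At α=0.05: p ≥ α → fail to reject H₀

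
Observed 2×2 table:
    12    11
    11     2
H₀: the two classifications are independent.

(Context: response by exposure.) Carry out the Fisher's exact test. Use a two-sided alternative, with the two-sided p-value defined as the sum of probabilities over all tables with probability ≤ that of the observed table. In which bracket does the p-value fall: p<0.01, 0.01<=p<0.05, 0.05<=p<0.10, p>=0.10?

Margins: r₁=23, r₂=13, c₁=23, c₂=13, n=36
p_obs = C(23,12)·C(13,11)/C(36,23); sum pmf over tables with pmf ≤ p_obs
p-value (two-sided) = 0.07545
→ bracket: 0.05<=p<0.10

p-value bracket: 0.05<=p<0.10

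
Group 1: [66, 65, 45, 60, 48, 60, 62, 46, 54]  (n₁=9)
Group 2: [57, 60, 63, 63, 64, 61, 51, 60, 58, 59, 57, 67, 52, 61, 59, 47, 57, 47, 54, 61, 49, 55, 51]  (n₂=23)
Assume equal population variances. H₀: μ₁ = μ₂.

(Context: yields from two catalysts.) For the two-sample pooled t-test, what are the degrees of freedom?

degrees of freedom = 30

df = n₁ + n₂ − 2 = 9 + 23 − 2 = 30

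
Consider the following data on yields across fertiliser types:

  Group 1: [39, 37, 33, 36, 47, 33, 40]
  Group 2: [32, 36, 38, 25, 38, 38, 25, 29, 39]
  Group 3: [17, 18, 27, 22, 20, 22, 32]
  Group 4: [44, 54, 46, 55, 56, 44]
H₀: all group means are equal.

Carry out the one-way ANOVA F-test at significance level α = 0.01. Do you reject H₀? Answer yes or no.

reject H₀: yes

Group means [37.86, 33.33, 22.57, 49.83], grand mean 35.241
SSB = Σnᵢ(x̄ᵢ−x̄)² = 2481.906; SSW = ΣΣ(x−x̄ᵢ)² = 737.405
MSB = 2481.906/3 = 827.3019; MSW = 737.405/25 = 29.4962
F = MSB/MSW = 28.0478
df = (3, 25)
p-value (upper-tail) = 0.00000
At α=0.01: p < α → reject H₀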